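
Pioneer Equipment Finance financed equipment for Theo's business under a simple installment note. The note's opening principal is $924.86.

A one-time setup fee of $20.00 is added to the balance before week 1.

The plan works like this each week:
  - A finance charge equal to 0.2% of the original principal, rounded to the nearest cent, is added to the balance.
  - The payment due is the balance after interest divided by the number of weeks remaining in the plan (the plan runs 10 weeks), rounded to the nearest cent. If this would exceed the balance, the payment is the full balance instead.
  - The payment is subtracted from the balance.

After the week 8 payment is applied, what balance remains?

Week 1: $944.86 +$1.85 interest = $946.71; pay $94.67 → $852.04
Week 2: $852.04 +$1.85 interest = $853.89; pay $94.88 → $759.01
Week 3: $759.01 +$1.85 interest = $760.86; pay $95.11 → $665.75
Week 4: $665.75 +$1.85 interest = $667.60; pay $95.37 → $572.23
Week 5: $572.23 +$1.85 interest = $574.08; pay $95.68 → $478.40
Week 6: $478.40 +$1.85 interest = $480.25; pay $96.05 → $384.20
Week 7: $384.20 +$1.85 interest = $386.05; pay $96.51 → $289.54
Week 8: $289.54 +$1.85 interest = $291.39; pay $97.13 → $194.26

$194.26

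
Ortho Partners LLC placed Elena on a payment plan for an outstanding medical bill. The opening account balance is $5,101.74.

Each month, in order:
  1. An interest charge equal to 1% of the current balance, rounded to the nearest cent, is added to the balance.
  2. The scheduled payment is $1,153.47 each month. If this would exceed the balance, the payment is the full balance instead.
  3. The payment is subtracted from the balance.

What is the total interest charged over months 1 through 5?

$143.73

Month 1: opening $5,101.74; interest $51.02 → $5,152.76; payment $1,153.47; balance $3,999.29
Month 2: opening $3,999.29; interest $39.99 → $4,039.28; payment $1,153.47; balance $2,885.81
Month 3: opening $2,885.81; interest $28.86 → $2,914.67; payment $1,153.47; balance $1,761.20
Month 4: opening $1,761.20; interest $17.61 → $1,778.81; payment $1,153.47; balance $625.34
Month 5: opening $625.34; interest $6.25 → $631.59; payment $631.59; balance $0.00
Total interest: $51.02 + $39.99 + $28.86 + $17.61 + $6.25 = $143.73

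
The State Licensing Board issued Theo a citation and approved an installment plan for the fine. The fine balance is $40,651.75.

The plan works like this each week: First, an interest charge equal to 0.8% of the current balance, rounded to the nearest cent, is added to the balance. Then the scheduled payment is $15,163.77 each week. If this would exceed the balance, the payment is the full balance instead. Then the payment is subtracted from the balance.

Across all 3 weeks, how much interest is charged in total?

Week 1: opening $40,651.75; interest $325.21 → $40,976.96; payment $15,163.77; balance $25,813.19
Week 2: opening $25,813.19; interest $206.51 → $26,019.70; payment $15,163.77; balance $10,855.93
Week 3: opening $10,855.93; interest $86.85 → $10,942.78; payment $10,942.78; balance $0.00
Total interest: $325.21 + $206.51 + $86.85 = $618.57

$618.57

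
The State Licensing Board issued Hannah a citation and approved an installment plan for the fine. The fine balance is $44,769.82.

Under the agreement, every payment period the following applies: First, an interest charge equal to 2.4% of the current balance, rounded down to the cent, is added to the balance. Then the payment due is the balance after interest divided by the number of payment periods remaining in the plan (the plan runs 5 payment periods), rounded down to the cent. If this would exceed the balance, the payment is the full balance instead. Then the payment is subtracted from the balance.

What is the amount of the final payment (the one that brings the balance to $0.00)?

$10,081.26

Payment period 1: opening $44,769.82; interest $1,074.47 → $45,844.29; payment $9,168.85; balance $36,675.44
Payment period 2: opening $36,675.44; interest $880.21 → $37,555.65; payment $9,388.91; balance $28,166.74
Payment period 3: opening $28,166.74; interest $676.00 → $28,842.74; payment $9,614.24; balance $19,228.50
Payment period 4: opening $19,228.50; interest $461.48 → $19,689.98; payment $9,844.99; balance $9,844.99
Payment period 5: opening $9,844.99; interest $236.27 → $10,081.26; payment $10,081.26; balance $0.00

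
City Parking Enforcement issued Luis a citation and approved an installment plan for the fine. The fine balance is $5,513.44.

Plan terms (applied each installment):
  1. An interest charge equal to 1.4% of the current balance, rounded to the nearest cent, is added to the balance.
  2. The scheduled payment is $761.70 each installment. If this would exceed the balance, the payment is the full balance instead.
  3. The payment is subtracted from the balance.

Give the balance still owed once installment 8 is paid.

Installment 1: opening $5,513.44; interest $77.19 → $5,590.63; payment $761.70; balance $4,828.93
Installment 2: opening $4,828.93; interest $67.61 → $4,896.54; payment $761.70; balance $4,134.84
Installment 3: opening $4,134.84; interest $57.89 → $4,192.73; payment $761.70; balance $3,431.03
Installment 4: opening $3,431.03; interest $48.03 → $3,479.06; payment $761.70; balance $2,717.36
Installment 5: opening $2,717.36; interest $38.04 → $2,755.40; payment $761.70; balance $1,993.70
Installment 6: opening $1,993.70; interest $27.91 → $2,021.61; payment $761.70; balance $1,259.91
Installment 7: opening $1,259.91; interest $17.64 → $1,277.55; payment $761.70; balance $515.85
Installment 8: opening $515.85; interest $7.22 → $523.07; payment $523.07; balance $0.00

$0.00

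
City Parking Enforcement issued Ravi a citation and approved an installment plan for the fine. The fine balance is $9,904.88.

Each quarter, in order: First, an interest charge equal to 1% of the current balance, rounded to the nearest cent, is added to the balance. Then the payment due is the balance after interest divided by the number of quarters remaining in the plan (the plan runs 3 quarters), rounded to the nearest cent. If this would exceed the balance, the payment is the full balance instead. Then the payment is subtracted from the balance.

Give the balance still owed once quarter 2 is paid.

Quarter 1: opening $9,904.88; interest $99.05 → $10,003.93; payment $3,334.64; balance $6,669.29
Quarter 2: opening $6,669.29; interest $66.69 → $6,735.98; payment $3,367.99; balance $3,367.99

$3,367.99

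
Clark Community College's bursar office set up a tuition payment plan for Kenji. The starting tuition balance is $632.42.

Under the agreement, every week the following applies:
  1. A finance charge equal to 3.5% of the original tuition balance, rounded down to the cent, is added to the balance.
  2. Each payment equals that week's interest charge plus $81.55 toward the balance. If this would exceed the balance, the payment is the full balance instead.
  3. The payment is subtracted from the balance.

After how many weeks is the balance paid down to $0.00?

Week 1: $632.42 +$22.13 interest = $654.55; pay $103.68 → $550.87
Week 2: $550.87 +$22.13 interest = $573.00; pay $103.68 → $469.32
Week 3: $469.32 +$22.13 interest = $491.45; pay $103.68 → $387.77
Week 4: $387.77 +$22.13 interest = $409.90; pay $103.68 → $306.22
Week 5: $306.22 +$22.13 interest = $328.35; pay $103.68 → $224.67
Week 6: $224.67 +$22.13 interest = $246.80; pay $103.68 → $143.12
Week 7: $143.12 +$22.13 interest = $165.25; pay $103.68 → $61.57
Week 8: $61.57 +$22.13 interest = $83.70; pay $83.70 → $0.00
Balance reaches $0.00 in week 8.

8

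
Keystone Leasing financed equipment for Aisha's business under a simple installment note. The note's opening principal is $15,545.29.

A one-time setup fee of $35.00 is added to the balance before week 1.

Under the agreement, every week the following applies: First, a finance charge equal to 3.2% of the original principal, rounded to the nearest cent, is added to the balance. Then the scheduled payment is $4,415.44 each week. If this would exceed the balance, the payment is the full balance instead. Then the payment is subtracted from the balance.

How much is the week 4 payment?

Week 1: $15,580.29 +$497.45 interest = $16,077.74; pay $4,415.44 → $11,662.30
Week 2: $11,662.30 +$497.45 interest = $12,159.75; pay $4,415.44 → $7,744.31
Week 3: $7,744.31 +$497.45 interest = $8,241.76; pay $4,415.44 → $3,826.32
Week 4: $3,826.32 +$497.45 interest = $4,323.77; pay $4,323.77 → $0.00

$4,323.77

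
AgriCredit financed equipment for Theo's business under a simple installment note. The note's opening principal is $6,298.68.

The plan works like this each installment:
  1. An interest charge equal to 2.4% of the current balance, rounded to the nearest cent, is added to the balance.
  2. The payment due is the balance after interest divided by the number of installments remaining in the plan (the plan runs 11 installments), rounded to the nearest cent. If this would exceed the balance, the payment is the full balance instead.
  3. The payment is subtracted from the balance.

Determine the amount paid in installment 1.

$586.35

Installment 1: opening $6,298.68; interest $151.17 → $6,449.85; payment $586.35; balance $5,863.50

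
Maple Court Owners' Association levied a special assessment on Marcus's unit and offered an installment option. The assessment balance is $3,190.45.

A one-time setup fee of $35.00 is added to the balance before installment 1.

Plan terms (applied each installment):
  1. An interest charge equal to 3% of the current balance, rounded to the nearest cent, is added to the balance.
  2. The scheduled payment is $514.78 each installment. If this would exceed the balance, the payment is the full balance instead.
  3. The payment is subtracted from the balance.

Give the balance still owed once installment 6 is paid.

# | Opening | Interest | Payment | End bal
1 | $3,225.45 | $96.76 | $514.78 | $2,807.43
2 | $2,807.43 | $84.22 | $514.78 | $2,376.87
3 | $2,376.87 | $71.31 | $514.78 | $1,933.40
4 | $1,933.40 | $58.00 | $514.78 | $1,476.62
5 | $1,476.62 | $44.30 | $514.78 | $1,006.14
6 | $1,006.14 | $30.18 | $514.78 | $521.54

$521.54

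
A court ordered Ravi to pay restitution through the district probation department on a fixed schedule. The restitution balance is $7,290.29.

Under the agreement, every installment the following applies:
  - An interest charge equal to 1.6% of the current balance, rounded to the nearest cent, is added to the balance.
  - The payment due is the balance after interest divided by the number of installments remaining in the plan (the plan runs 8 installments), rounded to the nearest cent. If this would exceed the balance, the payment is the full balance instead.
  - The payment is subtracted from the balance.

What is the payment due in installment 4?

Installment 1: $7,290.29 +$116.64 interest = $7,406.93; pay $925.87 → $6,481.06
Installment 2: $6,481.06 +$103.70 interest = $6,584.76; pay $940.68 → $5,644.08
Installment 3: $5,644.08 +$90.31 interest = $5,734.39; pay $955.73 → $4,778.66
Installment 4: $4,778.66 +$76.46 interest = $4,855.12; pay $971.02 → $3,884.10

$971.02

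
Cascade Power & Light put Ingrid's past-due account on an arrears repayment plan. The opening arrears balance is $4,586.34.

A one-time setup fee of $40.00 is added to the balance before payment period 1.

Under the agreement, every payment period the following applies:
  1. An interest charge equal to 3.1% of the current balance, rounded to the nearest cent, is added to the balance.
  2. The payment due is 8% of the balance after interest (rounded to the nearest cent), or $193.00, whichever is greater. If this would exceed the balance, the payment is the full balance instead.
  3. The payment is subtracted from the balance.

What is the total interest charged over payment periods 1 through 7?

$861.51

Payment period 1: $4,626.34 +$143.42 interest = $4,769.76; pay $381.58 → $4,388.18
Payment period 2: $4,388.18 +$136.03 interest = $4,524.21; pay $361.94 → $4,162.27
Payment period 3: $4,162.27 +$129.03 interest = $4,291.30; pay $343.30 → $3,948.00
Payment period 4: $3,948.00 +$122.39 interest = $4,070.39; pay $325.63 → $3,744.76
Payment period 5: $3,744.76 +$116.09 interest = $3,860.85; pay $308.87 → $3,551.98
Payment period 6: $3,551.98 +$110.11 interest = $3,662.09; pay $292.97 → $3,369.12
Payment period 7: $3,369.12 +$104.44 interest = $3,473.56; pay $277.88 → $3,195.68
Total interest: $143.42 + $136.03 + $129.03 + $122.39 + $116.09 + $110.11 + $104.44 = $861.51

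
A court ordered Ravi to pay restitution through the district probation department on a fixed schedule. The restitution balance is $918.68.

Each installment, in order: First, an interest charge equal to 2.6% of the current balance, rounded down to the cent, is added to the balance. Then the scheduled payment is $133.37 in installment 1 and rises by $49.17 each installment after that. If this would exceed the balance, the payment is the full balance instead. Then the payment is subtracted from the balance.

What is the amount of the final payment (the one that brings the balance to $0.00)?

$167.41

Installment 1: opening $918.68; interest $23.88 → $942.56; payment $133.37; balance $809.19
Installment 2: opening $809.19; interest $21.03 → $830.22; payment $182.54; balance $647.68
Installment 3: opening $647.68; interest $16.83 → $664.51; payment $231.71; balance $432.80
Installment 4: opening $432.80; interest $11.25 → $444.05; payment $280.88; balance $163.17
Installment 5: opening $163.17; interest $4.24 → $167.41; payment $167.41; balance $0.00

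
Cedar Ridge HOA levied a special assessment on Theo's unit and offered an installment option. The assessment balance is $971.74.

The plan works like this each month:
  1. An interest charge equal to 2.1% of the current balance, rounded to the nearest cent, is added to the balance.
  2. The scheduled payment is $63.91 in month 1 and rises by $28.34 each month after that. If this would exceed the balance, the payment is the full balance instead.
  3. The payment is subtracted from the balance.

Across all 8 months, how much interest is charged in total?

$102.36

# | Opening | Interest | Payment | End bal
1 | $971.74 | $20.41 | $63.91 | $928.24
2 | $928.24 | $19.49 | $92.25 | $855.48
3 | $855.48 | $17.97 | $120.59 | $752.86
4 | $752.86 | $15.81 | $148.93 | $619.74
5 | $619.74 | $13.01 | $177.27 | $455.48
6 | $455.48 | $9.57 | $205.61 | $259.44
7 | $259.44 | $5.45 | $233.95 | $30.94
8 | $30.94 | $0.65 | $31.59 | $0.00
Total interest: $20.41 + $19.49 + $17.97 + $15.81 + $13.01 + $9.57 + $5.45 + $0.65 = $102.36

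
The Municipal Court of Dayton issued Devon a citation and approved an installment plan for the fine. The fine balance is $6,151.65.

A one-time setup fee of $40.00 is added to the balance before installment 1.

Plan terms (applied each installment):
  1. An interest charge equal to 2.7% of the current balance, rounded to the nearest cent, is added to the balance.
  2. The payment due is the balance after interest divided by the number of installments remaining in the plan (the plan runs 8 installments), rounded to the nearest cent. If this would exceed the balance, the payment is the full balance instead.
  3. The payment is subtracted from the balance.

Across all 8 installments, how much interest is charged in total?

Installment 1: opening $6,191.65; interest $167.17 → $6,358.82; payment $794.85; balance $5,563.97
Installment 2: opening $5,563.97; interest $150.23 → $5,714.20; payment $816.31; balance $4,897.89
Installment 3: opening $4,897.89; interest $132.24 → $5,030.13; payment $838.36; balance $4,191.77
Installment 4: opening $4,191.77; interest $113.18 → $4,304.95; payment $860.99; balance $3,443.96
Installment 5: opening $3,443.96; interest $92.99 → $3,536.95; payment $884.24; balance $2,652.71
Installment 6: opening $2,652.71; interest $71.62 → $2,724.33; payment $908.11; balance $1,816.22
Installment 7: opening $1,816.22; interest $49.04 → $1,865.26; payment $932.63; balance $932.63
Installment 8: opening $932.63; interest $25.18 → $957.81; payment $957.81; balance $0.00
Total interest: $167.17 + $150.23 + $132.24 + $113.18 + $92.99 + $71.62 + $49.04 + $25.18 = $801.65

$801.65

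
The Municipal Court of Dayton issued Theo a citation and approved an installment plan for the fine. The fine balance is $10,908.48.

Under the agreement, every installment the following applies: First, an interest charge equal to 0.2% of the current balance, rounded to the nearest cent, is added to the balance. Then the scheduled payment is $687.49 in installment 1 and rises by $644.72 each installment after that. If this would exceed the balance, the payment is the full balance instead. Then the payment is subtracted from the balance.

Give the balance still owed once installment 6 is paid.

Installment 1: opening $10,908.48; interest $21.82 → $10,930.30; payment $687.49; balance $10,242.81
Installment 2: opening $10,242.81; interest $20.49 → $10,263.30; payment $1,332.21; balance $8,931.09
Installment 3: opening $8,931.09; interest $17.86 → $8,948.95; payment $1,976.93; balance $6,972.02
Installment 4: opening $6,972.02; interest $13.94 → $6,985.96; payment $2,621.65; balance $4,364.31
Installment 5: opening $4,364.31; interest $8.73 → $4,373.04; payment $3,266.37; balance $1,106.67
Installment 6: opening $1,106.67; interest $2.21 → $1,108.88; payment $1,108.88; balance $0.00

$0.00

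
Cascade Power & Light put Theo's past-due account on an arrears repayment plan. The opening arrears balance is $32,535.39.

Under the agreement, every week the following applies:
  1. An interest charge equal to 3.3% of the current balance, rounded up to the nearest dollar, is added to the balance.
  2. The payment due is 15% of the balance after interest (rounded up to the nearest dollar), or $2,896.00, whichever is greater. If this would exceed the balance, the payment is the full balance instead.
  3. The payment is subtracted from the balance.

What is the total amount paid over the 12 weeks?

$38,962.39

# | Opening | Interest | Payment | End bal
1 | $32,535.39 | $1,074.00 | $5,042.00 | $28,567.39
2 | $28,567.39 | $943.00 | $4,427.00 | $25,083.39
3 | $25,083.39 | $828.00 | $3,887.00 | $22,024.39
4 | $22,024.39 | $727.00 | $3,413.00 | $19,338.39
5 | $19,338.39 | $639.00 | $2,997.00 | $16,980.39
6 | $16,980.39 | $561.00 | $2,896.00 | $14,645.39
7 | $14,645.39 | $484.00 | $2,896.00 | $12,233.39
8 | $12,233.39 | $404.00 | $2,896.00 | $9,741.39
9 | $9,741.39 | $322.00 | $2,896.00 | $7,167.39
10 | $7,167.39 | $237.00 | $2,896.00 | $4,508.39
11 | $4,508.39 | $149.00 | $2,896.00 | $1,761.39
12 | $1,761.39 | $59.00 | $1,820.39 | $0.00
Total paid: $38,962.39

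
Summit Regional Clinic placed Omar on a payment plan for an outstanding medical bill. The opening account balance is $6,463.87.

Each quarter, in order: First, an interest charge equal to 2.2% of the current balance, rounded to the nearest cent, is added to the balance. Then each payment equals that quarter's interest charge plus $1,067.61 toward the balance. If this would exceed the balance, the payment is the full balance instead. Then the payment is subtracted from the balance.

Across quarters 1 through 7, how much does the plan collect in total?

$6,966.08

# | Opening | Interest | Payment | End bal
1 | $6,463.87 | $142.21 | $1,209.82 | $5,396.26
2 | $5,396.26 | $118.72 | $1,186.33 | $4,328.65
3 | $4,328.65 | $95.23 | $1,162.84 | $3,261.04
4 | $3,261.04 | $71.74 | $1,139.35 | $2,193.43
5 | $2,193.43 | $48.26 | $1,115.87 | $1,125.82
6 | $1,125.82 | $24.77 | $1,092.38 | $58.21
7 | $58.21 | $1.28 | $59.49 | $0.00
Total paid: $6,966.08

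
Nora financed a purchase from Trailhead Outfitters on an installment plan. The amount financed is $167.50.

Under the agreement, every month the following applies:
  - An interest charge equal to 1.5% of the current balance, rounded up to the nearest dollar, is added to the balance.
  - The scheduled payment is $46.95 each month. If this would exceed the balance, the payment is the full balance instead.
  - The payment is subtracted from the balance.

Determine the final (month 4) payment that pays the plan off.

$34.65

Month 1: opening $167.50; interest $3.00 → $170.50; payment $46.95; balance $123.55
Month 2: opening $123.55; interest $2.00 → $125.55; payment $46.95; balance $78.60
Month 3: opening $78.60; interest $2.00 → $80.60; payment $46.95; balance $33.65
Month 4: opening $33.65; interest $1.00 → $34.65; payment $34.65; balance $0.00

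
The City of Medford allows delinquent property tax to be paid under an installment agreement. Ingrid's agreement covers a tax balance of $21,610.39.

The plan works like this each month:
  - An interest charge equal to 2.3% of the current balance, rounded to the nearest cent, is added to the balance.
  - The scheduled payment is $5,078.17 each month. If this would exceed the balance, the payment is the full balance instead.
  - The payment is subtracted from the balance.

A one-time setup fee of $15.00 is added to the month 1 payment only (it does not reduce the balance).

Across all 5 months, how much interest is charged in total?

Month 1: opening $21,610.39; interest $497.04 → $22,107.43; payment $5,078.17 (+ $15.00 fee); balance $17,029.26
Month 2: opening $17,029.26; interest $391.67 → $17,420.93; payment $5,078.17; balance $12,342.76
Month 3: opening $12,342.76; interest $283.88 → $12,626.64; payment $5,078.17; balance $7,548.47
Month 4: opening $7,548.47; interest $173.61 → $7,722.08; payment $5,078.17; balance $2,643.91
Month 5: opening $2,643.91; interest $60.81 → $2,704.72; payment $2,704.72; balance $0.00
Total interest: $497.04 + $391.67 + $283.88 + $173.61 + $60.81 = $1,407.01

$1,407.01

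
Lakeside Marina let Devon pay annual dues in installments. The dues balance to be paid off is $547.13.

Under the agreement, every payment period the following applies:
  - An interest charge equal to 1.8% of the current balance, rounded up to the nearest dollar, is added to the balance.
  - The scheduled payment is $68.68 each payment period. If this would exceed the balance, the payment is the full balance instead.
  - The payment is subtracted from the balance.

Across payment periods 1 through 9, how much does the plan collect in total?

$600.13

# | Opening | Interest | Payment | End bal
1 | $547.13 | $10.00 | $68.68 | $488.45
2 | $488.45 | $9.00 | $68.68 | $428.77
3 | $428.77 | $8.00 | $68.68 | $368.09
4 | $368.09 | $7.00 | $68.68 | $306.41
5 | $306.41 | $6.00 | $68.68 | $243.73
6 | $243.73 | $5.00 | $68.68 | $180.05
7 | $180.05 | $4.00 | $68.68 | $115.37
8 | $115.37 | $3.00 | $68.68 | $49.69
9 | $49.69 | $1.00 | $50.69 | $0.00
Total paid: $600.13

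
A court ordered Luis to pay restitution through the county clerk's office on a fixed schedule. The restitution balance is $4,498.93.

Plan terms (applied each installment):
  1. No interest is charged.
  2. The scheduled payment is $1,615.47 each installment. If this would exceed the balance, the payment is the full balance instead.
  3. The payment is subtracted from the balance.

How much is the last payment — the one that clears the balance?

$1,267.99

Installment 1: $4,498.93 − $1,615.47 → $2,883.46
Installment 2: $2,883.46 − $1,615.47 → $1,267.99
Installment 3: $1,267.99 − $1,267.99 → $0.00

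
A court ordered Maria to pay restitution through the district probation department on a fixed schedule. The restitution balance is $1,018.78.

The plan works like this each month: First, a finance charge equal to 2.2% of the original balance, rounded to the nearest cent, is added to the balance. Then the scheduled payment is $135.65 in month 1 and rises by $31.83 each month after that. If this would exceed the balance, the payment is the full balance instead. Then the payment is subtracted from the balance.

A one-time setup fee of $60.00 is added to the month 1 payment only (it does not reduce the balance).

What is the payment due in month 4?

$231.14

Month 1: $1,018.78 +$22.41 interest = $1,041.19; pay $135.65 (+ $60.00 fee) → $905.54
Month 2: $905.54 +$22.41 interest = $927.95; pay $167.48 → $760.47
Month 3: $760.47 +$22.41 interest = $782.88; pay $199.31 → $583.57
Month 4: $583.57 +$22.41 interest = $605.98; pay $231.14 → $374.84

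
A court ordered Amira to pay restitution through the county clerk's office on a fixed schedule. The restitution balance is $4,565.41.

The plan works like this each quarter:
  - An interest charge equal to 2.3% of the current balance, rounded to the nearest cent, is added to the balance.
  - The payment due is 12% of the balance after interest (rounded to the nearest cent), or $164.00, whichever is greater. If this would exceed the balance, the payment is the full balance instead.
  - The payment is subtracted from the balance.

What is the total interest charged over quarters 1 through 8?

$598.51

Quarter 1: $4,565.41 +$105.00 interest = $4,670.41; pay $560.45 → $4,109.96
Quarter 2: $4,109.96 +$94.53 interest = $4,204.49; pay $504.54 → $3,699.95
Quarter 3: $3,699.95 +$85.10 interest = $3,785.05; pay $454.21 → $3,330.84
Quarter 4: $3,330.84 +$76.61 interest = $3,407.45; pay $408.89 → $2,998.56
Quarter 5: $2,998.56 +$68.97 interest = $3,067.53; pay $368.10 → $2,699.43
Quarter 6: $2,699.43 +$62.09 interest = $2,761.52; pay $331.38 → $2,430.14
Quarter 7: $2,430.14 +$55.89 interest = $2,486.03; pay $298.32 → $2,187.71
Quarter 8: $2,187.71 +$50.32 interest = $2,238.03; pay $268.56 → $1,969.47
Total interest: $105.00 + $94.53 + $85.10 + $76.61 + $68.97 + $62.09 + $55.89 + $50.32 = $598.51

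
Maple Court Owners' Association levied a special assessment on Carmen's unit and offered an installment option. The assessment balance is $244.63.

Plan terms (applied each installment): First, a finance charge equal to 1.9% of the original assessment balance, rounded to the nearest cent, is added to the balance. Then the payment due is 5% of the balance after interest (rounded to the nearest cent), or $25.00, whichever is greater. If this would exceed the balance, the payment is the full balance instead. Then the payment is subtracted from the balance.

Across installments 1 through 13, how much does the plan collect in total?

$305.08

Installment 1: $244.63 +$4.65 interest = $249.28; pay $25.00 → $224.28
Installment 2: $224.28 +$4.65 interest = $228.93; pay $25.00 → $203.93
Installment 3: $203.93 +$4.65 interest = $208.58; pay $25.00 → $183.58
Installment 4: $183.58 +$4.65 interest = $188.23; pay $25.00 → $163.23
Installment 5: $163.23 +$4.65 interest = $167.88; pay $25.00 → $142.88
Installment 6: $142.88 +$4.65 interest = $147.53; pay $25.00 → $122.53
Installment 7: $122.53 +$4.65 interest = $127.18; pay $25.00 → $102.18
Installment 8: $102.18 +$4.65 interest = $106.83; pay $25.00 → $81.83
Installment 9: $81.83 +$4.65 interest = $86.48; pay $25.00 → $61.48
Installment 10: $61.48 +$4.65 interest = $66.13; pay $25.00 → $41.13
Installment 11: $41.13 +$4.65 interest = $45.78; pay $25.00 → $20.78
Installment 12: $20.78 +$4.65 interest = $25.43; pay $25.00 → $0.43
Installment 13: $0.43 +$4.65 interest = $5.08; pay $5.08 → $0.00
Total paid: $305.08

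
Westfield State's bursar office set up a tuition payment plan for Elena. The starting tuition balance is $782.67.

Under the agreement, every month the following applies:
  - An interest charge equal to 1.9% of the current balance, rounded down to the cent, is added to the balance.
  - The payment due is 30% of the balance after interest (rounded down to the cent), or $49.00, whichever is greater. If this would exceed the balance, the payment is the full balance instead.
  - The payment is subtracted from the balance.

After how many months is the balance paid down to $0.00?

9

Month 1: $782.67 +$14.87 interest = $797.54; pay $239.26 → $558.28
Month 2: $558.28 +$10.60 interest = $568.88; pay $170.66 → $398.22
Month 3: $398.22 +$7.56 interest = $405.78; pay $121.73 → $284.05
Month 4: $284.05 +$5.39 interest = $289.44; pay $86.83 → $202.61
Month 5: $202.61 +$3.84 interest = $206.45; pay $61.93 → $144.52
Month 6: $144.52 +$2.74 interest = $147.26; pay $49.00 → $98.26
Month 7: $98.26 +$1.86 interest = $100.12; pay $49.00 → $51.12
Month 8: $51.12 +$0.97 interest = $52.09; pay $49.00 → $3.09
Month 9: $3.09 +$0.05 interest = $3.14; pay $3.14 → $0.00
Balance reaches $0.00 in month 9.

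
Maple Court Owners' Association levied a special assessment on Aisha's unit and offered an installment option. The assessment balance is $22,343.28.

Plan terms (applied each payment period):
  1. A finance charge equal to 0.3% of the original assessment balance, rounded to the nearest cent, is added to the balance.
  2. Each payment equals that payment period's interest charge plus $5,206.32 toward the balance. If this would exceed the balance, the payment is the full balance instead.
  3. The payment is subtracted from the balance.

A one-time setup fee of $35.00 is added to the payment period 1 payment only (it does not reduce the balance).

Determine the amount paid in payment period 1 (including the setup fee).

$5,308.35

Payment period 1: opening $22,343.28; interest $67.03 → $22,410.31; payment $5,273.35 (+ $35.00 fee); balance $17,136.96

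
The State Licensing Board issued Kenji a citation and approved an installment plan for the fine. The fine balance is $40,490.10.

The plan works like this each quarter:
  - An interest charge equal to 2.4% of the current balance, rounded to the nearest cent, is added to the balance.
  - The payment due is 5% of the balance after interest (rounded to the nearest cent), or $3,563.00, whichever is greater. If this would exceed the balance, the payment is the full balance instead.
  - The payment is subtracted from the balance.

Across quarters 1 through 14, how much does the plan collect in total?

$47,854.58

# | Opening | Interest | Payment | End bal
1 | $40,490.10 | $971.76 | $3,563.00 | $37,898.86
2 | $37,898.86 | $909.57 | $3,563.00 | $35,245.43
3 | $35,245.43 | $845.89 | $3,563.00 | $32,528.32
4 | $32,528.32 | $780.68 | $3,563.00 | $29,746.00
5 | $29,746.00 | $713.90 | $3,563.00 | $26,896.90
6 | $26,896.90 | $645.53 | $3,563.00 | $23,979.43
7 | $23,979.43 | $575.51 | $3,563.00 | $20,991.94
8 | $20,991.94 | $503.81 | $3,563.00 | $17,932.75
9 | $17,932.75 | $430.39 | $3,563.00 | $14,800.14
10 | $14,800.14 | $355.20 | $3,563.00 | $11,592.34
11 | $11,592.34 | $278.22 | $3,563.00 | $8,307.56
12 | $8,307.56 | $199.38 | $3,563.00 | $4,943.94
13 | $4,943.94 | $118.65 | $3,563.00 | $1,499.59
14 | $1,499.59 | $35.99 | $1,535.58 | $0.00
Total paid: $47,854.58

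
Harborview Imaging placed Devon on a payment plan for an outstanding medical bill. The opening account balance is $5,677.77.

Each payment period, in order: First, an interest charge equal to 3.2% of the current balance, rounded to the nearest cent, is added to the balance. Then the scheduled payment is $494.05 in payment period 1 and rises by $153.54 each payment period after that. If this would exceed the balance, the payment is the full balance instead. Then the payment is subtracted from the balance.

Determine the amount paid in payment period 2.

Payment period 1: $5,677.77 +$181.69 interest = $5,859.46; pay $494.05 → $5,365.41
Payment period 2: $5,365.41 +$171.69 interest = $5,537.10; pay $647.59 → $4,889.51

$647.59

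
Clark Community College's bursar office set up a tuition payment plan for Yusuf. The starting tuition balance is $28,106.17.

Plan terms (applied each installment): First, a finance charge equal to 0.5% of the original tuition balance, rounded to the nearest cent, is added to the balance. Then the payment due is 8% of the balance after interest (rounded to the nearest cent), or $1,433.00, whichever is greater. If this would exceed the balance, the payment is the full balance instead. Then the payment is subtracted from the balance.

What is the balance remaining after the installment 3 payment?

Installment 1: opening $28,106.17; interest $140.53 → $28,246.70; payment $2,259.74; balance $25,986.96
Installment 2: opening $25,986.96; interest $140.53 → $26,127.49; payment $2,090.20; balance $24,037.29
Installment 3: opening $24,037.29; interest $140.53 → $24,177.82; payment $1,934.23; balance $22,243.59

$22,243.59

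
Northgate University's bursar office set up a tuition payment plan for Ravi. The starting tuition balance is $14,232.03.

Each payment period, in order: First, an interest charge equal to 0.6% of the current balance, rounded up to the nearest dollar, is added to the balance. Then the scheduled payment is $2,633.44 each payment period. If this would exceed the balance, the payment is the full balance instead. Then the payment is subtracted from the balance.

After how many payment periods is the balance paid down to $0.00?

6

Payment period 1: opening $14,232.03; interest $86.00 → $14,318.03; payment $2,633.44; balance $11,684.59
Payment period 2: opening $11,684.59; interest $71.00 → $11,755.59; payment $2,633.44; balance $9,122.15
Payment period 3: opening $9,122.15; interest $55.00 → $9,177.15; payment $2,633.44; balance $6,543.71
Payment period 4: opening $6,543.71; interest $40.00 → $6,583.71; payment $2,633.44; balance $3,950.27
Payment period 5: opening $3,950.27; interest $24.00 → $3,974.27; payment $2,633.44; balance $1,340.83
Payment period 6: opening $1,340.83; interest $9.00 → $1,349.83; payment $1,349.83; balance $0.00
Balance reaches $0.00 in payment period 6.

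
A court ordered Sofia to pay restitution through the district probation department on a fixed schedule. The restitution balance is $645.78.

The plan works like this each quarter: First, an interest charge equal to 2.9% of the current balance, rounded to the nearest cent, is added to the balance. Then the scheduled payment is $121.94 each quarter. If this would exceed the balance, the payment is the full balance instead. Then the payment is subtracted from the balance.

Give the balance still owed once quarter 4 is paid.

Quarter 1: $645.78 +$18.73 interest = $664.51; pay $121.94 → $542.57
Quarter 2: $542.57 +$15.73 interest = $558.30; pay $121.94 → $436.36
Quarter 3: $436.36 +$12.65 interest = $449.01; pay $121.94 → $327.07
Quarter 4: $327.07 +$9.49 interest = $336.56; pay $121.94 → $214.62

$214.62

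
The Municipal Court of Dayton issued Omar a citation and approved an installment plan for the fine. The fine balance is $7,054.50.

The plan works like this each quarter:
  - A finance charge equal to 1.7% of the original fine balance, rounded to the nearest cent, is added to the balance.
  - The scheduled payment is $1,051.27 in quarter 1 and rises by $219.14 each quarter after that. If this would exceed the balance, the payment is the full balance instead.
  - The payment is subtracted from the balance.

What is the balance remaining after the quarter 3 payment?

$3,603.06

Quarter 1: opening $7,054.50; interest $119.93 → $7,174.43; payment $1,051.27; balance $6,123.16
Quarter 2: opening $6,123.16; interest $119.93 → $6,243.09; payment $1,270.41; balance $4,972.68
Quarter 3: opening $4,972.68; interest $119.93 → $5,092.61; payment $1,489.55; balance $3,603.06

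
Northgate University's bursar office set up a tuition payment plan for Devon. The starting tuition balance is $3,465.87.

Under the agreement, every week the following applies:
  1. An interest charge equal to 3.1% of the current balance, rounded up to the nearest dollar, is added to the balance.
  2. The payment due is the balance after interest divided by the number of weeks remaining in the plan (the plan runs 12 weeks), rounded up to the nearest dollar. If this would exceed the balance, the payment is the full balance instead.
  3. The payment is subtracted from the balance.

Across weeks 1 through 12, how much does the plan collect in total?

$4,256.87

Week 1: $3,465.87 +$108.00 interest = $3,573.87; pay $298.00 → $3,275.87
Week 2: $3,275.87 +$102.00 interest = $3,377.87; pay $308.00 → $3,069.87
Week 3: $3,069.87 +$96.00 interest = $3,165.87; pay $317.00 → $2,848.87
Week 4: $2,848.87 +$89.00 interest = $2,937.87; pay $327.00 → $2,610.87
Week 5: $2,610.87 +$81.00 interest = $2,691.87; pay $337.00 → $2,354.87
Week 6: $2,354.87 +$74.00 interest = $2,428.87; pay $347.00 → $2,081.87
Week 7: $2,081.87 +$65.00 interest = $2,146.87; pay $358.00 → $1,788.87
Week 8: $1,788.87 +$56.00 interest = $1,844.87; pay $369.00 → $1,475.87
Week 9: $1,475.87 +$46.00 interest = $1,521.87; pay $381.00 → $1,140.87
Week 10: $1,140.87 +$36.00 interest = $1,176.87; pay $393.00 → $783.87
Week 11: $783.87 +$25.00 interest = $808.87; pay $405.00 → $403.87
Week 12: $403.87 +$13.00 interest = $416.87; pay $416.87 → $0.00
Total paid: $4,256.87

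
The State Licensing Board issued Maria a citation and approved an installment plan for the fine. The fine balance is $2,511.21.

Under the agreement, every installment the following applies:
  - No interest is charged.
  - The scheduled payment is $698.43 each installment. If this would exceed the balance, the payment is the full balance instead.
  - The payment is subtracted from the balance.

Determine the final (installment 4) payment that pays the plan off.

$415.92

Installment 1: opening $2,511.21; payment $698.43; balance $1,812.78
Installment 2: opening $1,812.78; payment $698.43; balance $1,114.35
Installment 3: opening $1,114.35; payment $698.43; balance $415.92
Installment 4: opening $415.92; payment $415.92; balance $0.00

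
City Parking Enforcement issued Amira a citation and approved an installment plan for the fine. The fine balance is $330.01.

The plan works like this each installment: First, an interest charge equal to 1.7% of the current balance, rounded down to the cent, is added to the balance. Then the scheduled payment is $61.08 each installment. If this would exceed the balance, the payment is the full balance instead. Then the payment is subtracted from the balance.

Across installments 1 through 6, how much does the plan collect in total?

# | Opening | Interest | Payment | End bal
1 | $330.01 | $5.61 | $61.08 | $274.54
2 | $274.54 | $4.66 | $61.08 | $218.12
3 | $218.12 | $3.70 | $61.08 | $160.74
4 | $160.74 | $2.73 | $61.08 | $102.39
5 | $102.39 | $1.74 | $61.08 | $43.05
6 | $43.05 | $0.73 | $43.78 | $0.00
Total paid: $349.18

$349.18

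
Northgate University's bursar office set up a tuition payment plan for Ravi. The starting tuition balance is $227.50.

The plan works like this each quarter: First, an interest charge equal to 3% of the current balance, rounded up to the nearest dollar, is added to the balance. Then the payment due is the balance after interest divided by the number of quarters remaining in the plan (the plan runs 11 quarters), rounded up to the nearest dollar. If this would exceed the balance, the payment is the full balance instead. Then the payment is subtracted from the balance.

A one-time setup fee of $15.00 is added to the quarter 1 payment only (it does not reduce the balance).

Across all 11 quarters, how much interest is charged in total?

Quarter 1: opening $227.50; interest $7.00 → $234.50; payment $22.00 (+ $15.00 fee); balance $212.50
Quarter 2: opening $212.50; interest $7.00 → $219.50; payment $22.00; balance $197.50
Quarter 3: opening $197.50; interest $6.00 → $203.50; payment $23.00; balance $180.50
Quarter 4: opening $180.50; interest $6.00 → $186.50; payment $24.00; balance $162.50
Quarter 5: opening $162.50; interest $5.00 → $167.50; payment $24.00; balance $143.50
Quarter 6: opening $143.50; interest $5.00 → $148.50; payment $25.00; balance $123.50
Quarter 7: opening $123.50; interest $4.00 → $127.50; payment $26.00; balance $101.50
Quarter 8: opening $101.50; interest $4.00 → $105.50; payment $27.00; balance $78.50
Quarter 9: opening $78.50; interest $3.00 → $81.50; payment $28.00; balance $53.50
Quarter 10: opening $53.50; interest $2.00 → $55.50; payment $28.00; balance $27.50
Quarter 11: opening $27.50; interest $1.00 → $28.50; payment $28.50; balance $0.00
Total interest: $7.00 + $7.00 + $6.00 + $6.00 + $5.00 + $5.00 + $4.00 + $4.00 + $3.00 + $2.00 + $1.00 = $50.00

$50.00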